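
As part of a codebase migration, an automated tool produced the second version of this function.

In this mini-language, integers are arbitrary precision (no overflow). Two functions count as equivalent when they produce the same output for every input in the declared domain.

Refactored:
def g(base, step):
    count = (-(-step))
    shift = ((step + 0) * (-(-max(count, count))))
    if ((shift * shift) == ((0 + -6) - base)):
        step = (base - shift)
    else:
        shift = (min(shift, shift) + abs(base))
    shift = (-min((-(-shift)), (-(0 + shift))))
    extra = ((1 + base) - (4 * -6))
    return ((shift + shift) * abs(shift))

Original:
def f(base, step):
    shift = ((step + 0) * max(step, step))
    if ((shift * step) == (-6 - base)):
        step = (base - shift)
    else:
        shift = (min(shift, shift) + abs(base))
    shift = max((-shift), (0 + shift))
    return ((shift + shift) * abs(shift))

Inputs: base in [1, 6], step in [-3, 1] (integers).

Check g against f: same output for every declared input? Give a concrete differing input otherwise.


Evaluate both at base=2, step=-2.
f: shift becomes 4; next ((shift * step) == (-6 - base)) evaluates to true; next step becomes -2; next shift becomes 4; next final value 32
g: count becomes -2; next shift becomes 4; next ((shift * shift) == ((0 + -6) - base)) evaluates to false; next shift becomes 6; next shift becomes 6; next extra becomes 27; next final value 72
32 against 72: the behavior changed.
verdict: not equivalent; witness: base=2, step=-2


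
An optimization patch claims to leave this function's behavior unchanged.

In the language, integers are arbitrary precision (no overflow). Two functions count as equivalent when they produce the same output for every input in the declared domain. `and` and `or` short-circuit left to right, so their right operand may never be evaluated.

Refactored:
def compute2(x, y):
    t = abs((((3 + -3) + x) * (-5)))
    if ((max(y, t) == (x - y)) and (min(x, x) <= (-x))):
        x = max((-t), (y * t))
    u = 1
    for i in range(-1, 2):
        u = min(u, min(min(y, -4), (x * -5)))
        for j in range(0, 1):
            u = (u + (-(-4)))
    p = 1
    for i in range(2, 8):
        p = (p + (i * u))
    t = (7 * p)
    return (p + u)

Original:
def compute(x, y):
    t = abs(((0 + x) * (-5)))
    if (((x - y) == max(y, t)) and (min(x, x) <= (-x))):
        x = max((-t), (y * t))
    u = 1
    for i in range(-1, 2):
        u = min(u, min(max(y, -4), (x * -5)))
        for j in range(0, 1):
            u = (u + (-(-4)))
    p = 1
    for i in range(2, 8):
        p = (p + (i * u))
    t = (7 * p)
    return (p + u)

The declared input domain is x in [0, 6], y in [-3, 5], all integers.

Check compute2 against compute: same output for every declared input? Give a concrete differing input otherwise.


There is a counterexample at x=0, y=-3: 29 on one side, 1 on the other.
compute: t=0, then (((x - y) == max(y, t)) and (min(x, x) <= (-x))) is false, then u=1, then (i=-1), then u=-3, then (j=0), then u=1, then (i=0), then u=-3, then (j=0), then u=1, then (i=1), then u=-3, then (j=0), then u=1, then p=1, then (i=2), then p=3, then (i=3), then p=6, then (i=4), then p=10, then (i=5), then p=15, then (i=6), then p=21, then (i=7), then p=28, then t=196, then returns 29
compute2: t=0, then ((max(y, t) == (x - y)) and (min(x, x) <= (-x))) is false, then u=1, then (i=-1), then u=-4, then (j=0), then u=0, then (i=0), then u=-4, then (j=0), then u=0, then (i=1), then u=-4, then (j=0), then u=0, then p=1, then (i=2), then p=1, then (i=3), then p=1, then (i=4), then p=1, then (i=5), then p=1, then (i=6), then p=1, then (i=7), then p=1, then t=7, then returns 1
verdict: not equivalent; witness: x=0, y=-3


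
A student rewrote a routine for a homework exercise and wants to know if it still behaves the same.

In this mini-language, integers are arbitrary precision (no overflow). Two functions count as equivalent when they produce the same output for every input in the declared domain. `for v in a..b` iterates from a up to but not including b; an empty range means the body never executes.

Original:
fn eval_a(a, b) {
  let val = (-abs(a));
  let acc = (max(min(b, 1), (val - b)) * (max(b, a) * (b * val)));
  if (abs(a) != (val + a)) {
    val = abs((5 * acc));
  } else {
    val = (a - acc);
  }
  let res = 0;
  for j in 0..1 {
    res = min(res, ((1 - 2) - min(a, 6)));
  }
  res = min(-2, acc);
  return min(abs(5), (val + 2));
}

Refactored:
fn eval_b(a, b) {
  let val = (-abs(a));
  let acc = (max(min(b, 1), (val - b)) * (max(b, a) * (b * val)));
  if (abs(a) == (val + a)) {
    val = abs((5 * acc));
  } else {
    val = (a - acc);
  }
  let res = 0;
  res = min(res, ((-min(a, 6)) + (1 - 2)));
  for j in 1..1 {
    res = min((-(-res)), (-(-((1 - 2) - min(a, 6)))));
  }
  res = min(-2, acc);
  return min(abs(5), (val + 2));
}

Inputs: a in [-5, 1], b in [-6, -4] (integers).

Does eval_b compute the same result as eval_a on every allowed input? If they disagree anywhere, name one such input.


These are not equivalent — on a=-5, b=-5 the outputs split (2 vs -3).
eval_a: val := -5 | acc := 0 | (abs(a) != (val + a)): true | val := 0 | res := 0 | iter j=0: | res := 0 | res := -2 | result 2
eval_b: val := -5 | acc := 0 | (abs(a) == (val + a)): false | val := -5 | res := 0 | res := 0 | loop over j: empty range | res := -2 | result -3
verdict: not equivalent; witness: a=-5, b=-5


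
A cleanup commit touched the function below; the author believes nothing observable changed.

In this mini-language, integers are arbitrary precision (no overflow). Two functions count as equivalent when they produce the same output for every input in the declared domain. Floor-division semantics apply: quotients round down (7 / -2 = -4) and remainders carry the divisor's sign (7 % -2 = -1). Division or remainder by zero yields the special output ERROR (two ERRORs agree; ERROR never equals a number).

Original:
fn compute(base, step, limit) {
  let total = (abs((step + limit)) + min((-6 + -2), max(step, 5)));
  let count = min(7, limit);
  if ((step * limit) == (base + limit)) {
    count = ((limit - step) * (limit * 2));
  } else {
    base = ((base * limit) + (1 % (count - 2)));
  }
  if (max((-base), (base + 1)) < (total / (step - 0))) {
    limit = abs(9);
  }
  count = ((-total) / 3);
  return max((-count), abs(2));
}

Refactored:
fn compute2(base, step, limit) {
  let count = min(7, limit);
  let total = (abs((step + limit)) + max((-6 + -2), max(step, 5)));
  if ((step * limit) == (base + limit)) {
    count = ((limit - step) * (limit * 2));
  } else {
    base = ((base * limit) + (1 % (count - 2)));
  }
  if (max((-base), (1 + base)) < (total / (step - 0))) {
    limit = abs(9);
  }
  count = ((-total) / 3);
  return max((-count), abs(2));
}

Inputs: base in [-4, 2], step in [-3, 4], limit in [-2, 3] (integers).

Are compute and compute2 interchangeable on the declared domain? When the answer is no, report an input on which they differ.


There is a counterexample at base=-4, step=-3, limit=-2: 2 on one side, 4 on the other.
compute: total = -3; count = -2; ((step * limit) == (base + limit)) -> false; base = 5; (max((-base), (base + 1)) < (total / (step - 0))) -> false; count = 1; return 2
compute2: count = -2; total = 10; ((step * limit) == (base + limit)) -> false; base = 5; (max((-base), (1 + base)) < (total / (step - 0))) -> false; count = -4; return 4
verdict: not equivalent; witness: base=-4, step=-3, limit=-2


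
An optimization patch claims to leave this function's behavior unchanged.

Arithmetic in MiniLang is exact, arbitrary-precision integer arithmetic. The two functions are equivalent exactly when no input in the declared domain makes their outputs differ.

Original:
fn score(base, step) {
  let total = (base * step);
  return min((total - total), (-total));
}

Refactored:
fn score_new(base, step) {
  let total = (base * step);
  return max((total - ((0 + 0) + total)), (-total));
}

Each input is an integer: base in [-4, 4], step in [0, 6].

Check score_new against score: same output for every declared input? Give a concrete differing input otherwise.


base=-4, step=1 yields 0 from score but 4 from score_new.
verdict: not equivalent; witness: base=-4, step=1


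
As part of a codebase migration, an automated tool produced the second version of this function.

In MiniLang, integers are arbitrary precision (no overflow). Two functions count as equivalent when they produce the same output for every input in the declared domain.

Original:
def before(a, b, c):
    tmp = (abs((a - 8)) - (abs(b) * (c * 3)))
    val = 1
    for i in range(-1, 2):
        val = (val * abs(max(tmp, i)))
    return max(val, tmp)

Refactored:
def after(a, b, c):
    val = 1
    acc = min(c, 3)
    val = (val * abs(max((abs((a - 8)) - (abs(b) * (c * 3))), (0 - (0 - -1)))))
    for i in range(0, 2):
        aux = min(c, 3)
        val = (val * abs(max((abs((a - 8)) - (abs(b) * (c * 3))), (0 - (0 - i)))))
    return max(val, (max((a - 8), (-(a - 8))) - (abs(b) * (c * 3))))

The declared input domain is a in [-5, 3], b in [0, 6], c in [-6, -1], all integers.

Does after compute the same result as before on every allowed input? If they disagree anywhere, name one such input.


The two versions differ — the changes include loop structure differs, and constant usage differs, and min/max/abs usage differs, and arithmetic usage differs, and local variable names differ, and statement counts differ.
As a probe, take a=-1, b=2, c=-5: before runs tmp = 39; val = 1; [i=-1]; val = 39; [i=0]; val = 1521; [i=1]; val = 59319; return 59319; after runs val = 1; acc = -5; val = 39; [i=0]; aux = -5; val = 1521; [i=1]; aux = -5; val = 59319; return 59319; both end at 59319.
An exhaustive pass over the 378 declared inputs shows identical outputs.
verdict: equivalent


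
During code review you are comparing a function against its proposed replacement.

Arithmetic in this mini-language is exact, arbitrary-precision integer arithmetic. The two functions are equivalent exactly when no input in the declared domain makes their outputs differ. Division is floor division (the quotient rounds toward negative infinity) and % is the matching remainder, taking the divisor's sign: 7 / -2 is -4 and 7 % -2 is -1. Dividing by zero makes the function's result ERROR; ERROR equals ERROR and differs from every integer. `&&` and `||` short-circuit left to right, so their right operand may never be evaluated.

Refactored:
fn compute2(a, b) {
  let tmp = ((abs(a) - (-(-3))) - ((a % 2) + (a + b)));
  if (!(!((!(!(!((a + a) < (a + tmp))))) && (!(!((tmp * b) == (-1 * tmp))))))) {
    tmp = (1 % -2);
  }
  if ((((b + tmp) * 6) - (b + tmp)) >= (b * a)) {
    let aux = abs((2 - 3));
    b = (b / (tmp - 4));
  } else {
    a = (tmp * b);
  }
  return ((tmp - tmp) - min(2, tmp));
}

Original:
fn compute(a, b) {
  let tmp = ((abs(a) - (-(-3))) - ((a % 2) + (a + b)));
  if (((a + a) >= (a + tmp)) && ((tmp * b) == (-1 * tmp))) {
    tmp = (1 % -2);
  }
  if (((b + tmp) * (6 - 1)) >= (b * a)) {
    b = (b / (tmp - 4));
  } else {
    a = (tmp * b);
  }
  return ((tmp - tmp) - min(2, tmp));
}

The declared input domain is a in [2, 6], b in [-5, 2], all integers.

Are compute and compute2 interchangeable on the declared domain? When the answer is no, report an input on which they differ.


The two versions differ — the changes include statement counts differ, plus boolean connective usage differs, plus constant usage differs, plus min/max/abs usage differs, plus comparison usage differs, plus arithmetic usage differs, plus local variable names differ.
Spot check at a=4, b=-4 — compute: tmp = 1; (((a + a) >= (a + tmp)) && ((tmp * b) == (-1 * tmp))) -> false; (((b + tmp) * (6 - 1)) >= (b * a)) -> true; b = 1; return -1. compute2: tmp = 1; (!(!((!(!(!((a + a) < (a + tmp))))) && (!(!((tmp * b) == (-1 * tmp))))))) -> false; ((((b + tmp) * 6) - (b + tmp)) >= (b * a)) -> true; aux = 1; b = 1; return -1. Both give -1.
Checked all 40 inputs in the declared domain: the outputs agree on every one.
verdict: equivalent


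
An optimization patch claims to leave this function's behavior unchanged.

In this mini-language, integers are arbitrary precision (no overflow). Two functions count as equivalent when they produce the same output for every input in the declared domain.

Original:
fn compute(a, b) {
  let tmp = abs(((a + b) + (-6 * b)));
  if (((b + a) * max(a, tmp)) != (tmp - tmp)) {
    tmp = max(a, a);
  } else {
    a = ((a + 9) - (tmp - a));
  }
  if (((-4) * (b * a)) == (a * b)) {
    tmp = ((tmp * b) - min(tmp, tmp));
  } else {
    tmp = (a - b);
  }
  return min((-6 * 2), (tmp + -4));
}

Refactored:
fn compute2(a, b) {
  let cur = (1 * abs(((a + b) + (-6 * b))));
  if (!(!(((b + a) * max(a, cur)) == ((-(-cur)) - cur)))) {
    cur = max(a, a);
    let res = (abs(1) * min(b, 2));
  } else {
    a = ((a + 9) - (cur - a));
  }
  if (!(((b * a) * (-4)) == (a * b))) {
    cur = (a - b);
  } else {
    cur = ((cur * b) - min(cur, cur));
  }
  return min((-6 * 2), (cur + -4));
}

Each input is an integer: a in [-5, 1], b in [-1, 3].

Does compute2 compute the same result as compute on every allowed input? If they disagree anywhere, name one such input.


There is a counterexample at a=-5, b=1: -12 on one side, -16 on the other.
compute: tmp=10, then (((b + a) * max(a, tmp)) != (tmp - tmp)) is true, then tmp=-5, then (((-4) * (b * a)) == (a * b)) is false, then tmp=-6, then returns -12
compute2: cur=10, then (!(!(((b + a) * max(a, cur)) == ((-(-cur)) - cur)))) is false, then a=-11, then (!(((b * a) * (-4)) == (a * b))) is true, then cur=-12, then returns -16
verdict: not equivalent; witness: a=-5, b=1


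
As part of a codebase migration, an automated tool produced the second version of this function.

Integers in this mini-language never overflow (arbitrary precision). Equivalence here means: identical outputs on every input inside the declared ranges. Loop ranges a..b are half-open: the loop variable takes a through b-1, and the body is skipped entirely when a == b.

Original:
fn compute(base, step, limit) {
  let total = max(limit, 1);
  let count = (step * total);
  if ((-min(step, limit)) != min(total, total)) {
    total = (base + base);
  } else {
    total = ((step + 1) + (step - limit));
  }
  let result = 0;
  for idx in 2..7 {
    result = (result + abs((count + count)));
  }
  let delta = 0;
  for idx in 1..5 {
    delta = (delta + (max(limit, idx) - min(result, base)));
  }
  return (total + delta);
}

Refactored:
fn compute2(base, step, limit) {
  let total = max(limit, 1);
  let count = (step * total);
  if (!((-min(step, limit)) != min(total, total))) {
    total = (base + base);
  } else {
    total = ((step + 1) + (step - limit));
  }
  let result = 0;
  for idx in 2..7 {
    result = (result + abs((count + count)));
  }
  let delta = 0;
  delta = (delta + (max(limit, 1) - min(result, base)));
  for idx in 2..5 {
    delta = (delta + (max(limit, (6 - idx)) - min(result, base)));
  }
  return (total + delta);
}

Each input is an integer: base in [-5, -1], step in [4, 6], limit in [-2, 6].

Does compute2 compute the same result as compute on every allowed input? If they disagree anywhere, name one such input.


Run the pair on base=-5, step=4, limit=-2.
compute: total=1, then count=4, then ((-min(step, limit)) != min(total, total)) is true, then total=-10, then result=0, then (idx=2), then result=8, then (idx=3), then result=16, then (idx=4), then result=24, then (idx=5), then result=32, then (idx=6), then result=40, then delta=0, then (idx=1), then delta=6, then (idx=2), then delta=13, then (idx=3), then delta=21, then (idx=4), then delta=30, then returns 20
compute2: total=1, then count=4, then (!((-min(step, limit)) != min(total, total))) is false, then total=11, then result=0, then (idx=2), then result=8, then (idx=3), then result=16, then (idx=4), then result=24, then (idx=5), then result=32, then (idx=6), then result=40, then delta=0, then delta=6, then (idx=2), then delta=15, then (idx=3), then delta=23, then (idx=4), then delta=30, then returns 41
20 != 41, so the rewrite changes behavior.
verdict: not equivalent; witness: base=-5, step=4, limit=-2


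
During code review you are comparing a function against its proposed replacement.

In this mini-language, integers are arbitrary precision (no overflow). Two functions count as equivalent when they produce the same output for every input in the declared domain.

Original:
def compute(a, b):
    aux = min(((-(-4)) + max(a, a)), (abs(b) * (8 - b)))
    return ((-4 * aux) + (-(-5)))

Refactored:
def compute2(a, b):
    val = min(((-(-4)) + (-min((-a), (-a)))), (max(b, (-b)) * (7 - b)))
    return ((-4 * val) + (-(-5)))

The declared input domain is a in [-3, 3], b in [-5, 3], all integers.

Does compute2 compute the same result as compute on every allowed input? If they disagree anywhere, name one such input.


Run the pair on a=3, b=1.
compute: aux = 7; return -23
compute2: val = 6; return -19
-23 against -19: the behavior changed.
verdict: not equivalent; witness: a=3, b=1


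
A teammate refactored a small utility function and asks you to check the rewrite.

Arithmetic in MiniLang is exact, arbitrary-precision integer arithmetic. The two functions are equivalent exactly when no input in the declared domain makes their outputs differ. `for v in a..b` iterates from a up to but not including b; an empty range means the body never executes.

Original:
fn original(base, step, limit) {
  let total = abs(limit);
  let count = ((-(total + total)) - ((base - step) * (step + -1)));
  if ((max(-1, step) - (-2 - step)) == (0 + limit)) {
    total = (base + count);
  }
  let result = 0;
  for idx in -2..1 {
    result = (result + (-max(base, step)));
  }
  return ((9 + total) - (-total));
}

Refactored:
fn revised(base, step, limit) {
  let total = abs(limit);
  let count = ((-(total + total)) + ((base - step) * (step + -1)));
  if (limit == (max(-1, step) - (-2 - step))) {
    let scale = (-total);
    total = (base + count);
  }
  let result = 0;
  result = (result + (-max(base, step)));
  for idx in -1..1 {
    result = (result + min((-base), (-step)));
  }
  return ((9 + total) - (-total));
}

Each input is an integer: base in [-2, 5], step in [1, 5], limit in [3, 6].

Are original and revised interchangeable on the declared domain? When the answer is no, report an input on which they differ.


On input base=-2, step=2, limit=6, original returns -11 while revised returns -27.
verdict: not equivalent; witness: base=-2, step=2, limit=6


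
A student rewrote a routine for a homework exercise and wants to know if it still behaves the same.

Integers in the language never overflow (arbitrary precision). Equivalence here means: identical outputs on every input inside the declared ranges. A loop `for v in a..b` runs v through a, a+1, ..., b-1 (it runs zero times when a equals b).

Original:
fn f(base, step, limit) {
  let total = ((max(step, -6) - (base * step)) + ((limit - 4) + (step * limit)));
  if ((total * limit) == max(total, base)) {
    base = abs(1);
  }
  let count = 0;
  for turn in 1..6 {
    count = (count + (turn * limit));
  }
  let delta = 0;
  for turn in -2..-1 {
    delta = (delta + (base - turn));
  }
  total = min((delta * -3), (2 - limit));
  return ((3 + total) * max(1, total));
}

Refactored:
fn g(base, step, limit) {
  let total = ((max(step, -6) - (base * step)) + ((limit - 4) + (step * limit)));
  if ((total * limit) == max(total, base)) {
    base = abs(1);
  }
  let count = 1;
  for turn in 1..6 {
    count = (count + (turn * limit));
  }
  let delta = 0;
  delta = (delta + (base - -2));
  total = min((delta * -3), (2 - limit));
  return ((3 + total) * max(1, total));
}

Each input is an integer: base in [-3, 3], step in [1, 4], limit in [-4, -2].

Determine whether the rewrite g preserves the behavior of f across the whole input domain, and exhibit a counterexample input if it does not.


The one real change (`0` became `1`) has no effect anywhere in the declared ranges.
As a probe, take base=0, step=3, limit=-2: f runs total := -9 | ((total * limit) == max(total, base)): false | count := 0 | iter turn=1: | count := -2 | iter turn=2: | count := -6 | iter turn=3: | count := -12 | iter turn=4: | count := -20 | iter turn=5: | count := -30 | delta := 0 | iter turn=-2: | delta := 2 | total := -6 | result -3; g runs total := -9 | ((total * limit) == max(total, base)): false | count := 1 | iter turn=1: | count := -1 | iter turn=2: | count := -5 | iter turn=3: | count := -11 | iter turn=4: | count := -19 | iter turn=5: | count := -29 | delta := 0 | delta := 2 | total := -6 | result -3; both end at -3.
Sweeping the whole domain (84 inputs) finds no disagreement.
verdict: equivalent


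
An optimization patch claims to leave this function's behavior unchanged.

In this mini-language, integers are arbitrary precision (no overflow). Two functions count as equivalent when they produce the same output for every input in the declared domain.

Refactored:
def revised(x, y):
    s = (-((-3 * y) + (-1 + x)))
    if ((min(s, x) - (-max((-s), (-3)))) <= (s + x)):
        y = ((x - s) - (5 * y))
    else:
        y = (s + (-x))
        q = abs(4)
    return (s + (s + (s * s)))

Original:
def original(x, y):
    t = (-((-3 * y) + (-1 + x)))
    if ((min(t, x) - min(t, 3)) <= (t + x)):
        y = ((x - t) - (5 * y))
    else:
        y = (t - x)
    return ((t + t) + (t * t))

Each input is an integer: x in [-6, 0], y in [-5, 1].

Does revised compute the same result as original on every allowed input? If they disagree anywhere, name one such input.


The two versions differ — the changes include constant usage differs, plus min/max/abs usage differs, plus arithmetic usage differs, plus statement counts differ, plus local variable names differ.
Tracing x=-6, y=0: original: t = 7; ((min(t, x) - min(t, 3)) <= (t + x)) -> true; y = -13; return 63 | revised: s = 7; ((min(s, x) - (-max((-s), (-3)))) <= (s + x)) -> true; y = -13; return 63 — matching result 63.
An exhaustive pass over the 49 declared inputs shows identical outputs.
verdict: equivalent


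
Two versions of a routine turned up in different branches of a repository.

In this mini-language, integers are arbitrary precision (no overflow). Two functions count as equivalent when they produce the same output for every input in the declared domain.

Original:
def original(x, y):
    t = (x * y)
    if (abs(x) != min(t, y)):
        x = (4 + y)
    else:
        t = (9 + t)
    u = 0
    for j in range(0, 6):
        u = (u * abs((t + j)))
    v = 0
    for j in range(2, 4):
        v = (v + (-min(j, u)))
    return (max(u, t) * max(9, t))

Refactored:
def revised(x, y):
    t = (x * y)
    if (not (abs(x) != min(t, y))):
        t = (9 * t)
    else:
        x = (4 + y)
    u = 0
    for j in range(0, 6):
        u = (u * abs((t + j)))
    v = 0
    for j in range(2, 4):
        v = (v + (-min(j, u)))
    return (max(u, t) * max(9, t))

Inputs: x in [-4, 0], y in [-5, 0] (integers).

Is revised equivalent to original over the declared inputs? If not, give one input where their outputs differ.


Not equivalent: x=0, y=0 separates them (81 vs 0).
original: t=0, then (abs(x) != min(t, y)) is false, then t=9, then u=0, then (j=0), then u=0, then (j=1), then u=0, then (j=2), then u=0, then (j=3), then u=0, then (j=4), then u=0, then (j=5), then u=0, then v=0, then (j=2), then v=0, then (j=3), then v=0, then returns 81
revised: t=0, then (not (abs(x) != min(t, y))) is true, then t=0, then u=0, then (j=0), then u=0, then (j=1), then u=0, then (j=2), then u=0, then (j=3), then u=0, then (j=4), then u=0, then (j=5), then u=0, then v=0, then (j=2), then v=0, then (j=3), then v=0, then returns 0
verdict: not equivalent; witness: x=0, y=0


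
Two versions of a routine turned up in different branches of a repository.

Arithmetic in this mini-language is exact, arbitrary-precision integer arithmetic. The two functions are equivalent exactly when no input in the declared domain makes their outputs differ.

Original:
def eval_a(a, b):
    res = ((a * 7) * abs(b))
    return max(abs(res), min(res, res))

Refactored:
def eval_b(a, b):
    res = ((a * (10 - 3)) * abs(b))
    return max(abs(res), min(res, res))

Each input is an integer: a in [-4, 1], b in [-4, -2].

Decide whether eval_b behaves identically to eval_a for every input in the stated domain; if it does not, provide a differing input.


Behavior is preserved: although constant usage differs, and arithmetic usage differs, the outputs never diverge.
As a probe, take a=-4, b=-4: eval_a runs res = -112; return 112; eval_b runs res = -112; return 112; both end at 112.
Sweeping the whole domain (18 inputs) finds no disagreement.
verdict: equivalent


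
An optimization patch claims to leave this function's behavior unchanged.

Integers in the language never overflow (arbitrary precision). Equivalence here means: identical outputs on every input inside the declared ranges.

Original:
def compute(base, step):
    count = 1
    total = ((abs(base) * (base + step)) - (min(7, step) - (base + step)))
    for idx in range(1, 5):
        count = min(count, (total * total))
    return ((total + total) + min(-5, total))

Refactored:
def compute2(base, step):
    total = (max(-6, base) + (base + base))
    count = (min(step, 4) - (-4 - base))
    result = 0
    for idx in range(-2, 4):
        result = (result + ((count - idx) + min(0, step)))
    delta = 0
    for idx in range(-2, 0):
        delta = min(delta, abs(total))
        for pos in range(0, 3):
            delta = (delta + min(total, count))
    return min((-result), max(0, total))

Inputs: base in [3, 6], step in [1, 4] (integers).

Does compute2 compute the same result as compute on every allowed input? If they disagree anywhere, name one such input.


There is a counterexample at base=3, step=1: 25 on one side, -45 on the other.
compute: count=1, then total=15, then (idx=1), then count=1, then (idx=2), then count=1, then (idx=3), then count=1, then (idx=4), then count=1, then returns 25
compute2: total=9, then count=8, then result=0, then (idx=-2), then result=10, then (idx=-1), then result=19, then (idx=0), then result=27, then (idx=1), then result=34, then (idx=2), then result=40, then (idx=3), then result=45, then delta=0, then (idx=-2), then delta=0, then (pos=0), then delta=8, then (pos=1), then delta=16, then (pos=2), then delta=24, then (idx=-1), then delta=9, then (pos=0), then delta=17, then (pos=1), then delta=25, then (pos=2), then delta=33, then returns -45
verdict: not equivalent; witness: base=3, step=1


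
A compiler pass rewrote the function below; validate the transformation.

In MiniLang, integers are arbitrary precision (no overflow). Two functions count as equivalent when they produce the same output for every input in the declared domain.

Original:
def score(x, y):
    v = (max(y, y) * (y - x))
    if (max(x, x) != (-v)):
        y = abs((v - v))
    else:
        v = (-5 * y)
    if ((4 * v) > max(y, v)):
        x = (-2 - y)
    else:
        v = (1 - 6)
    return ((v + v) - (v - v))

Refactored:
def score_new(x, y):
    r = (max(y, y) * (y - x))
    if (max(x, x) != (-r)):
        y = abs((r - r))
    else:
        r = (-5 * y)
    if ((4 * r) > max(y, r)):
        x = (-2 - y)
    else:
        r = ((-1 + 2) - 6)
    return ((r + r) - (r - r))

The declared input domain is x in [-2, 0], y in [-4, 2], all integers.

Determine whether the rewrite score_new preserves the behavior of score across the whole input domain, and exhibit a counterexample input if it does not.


Changes here: constant usage differs; and local variable names differ; and arithmetic usage differs; the full 21-point sweep finds no disagreement.
verdict: equivalent


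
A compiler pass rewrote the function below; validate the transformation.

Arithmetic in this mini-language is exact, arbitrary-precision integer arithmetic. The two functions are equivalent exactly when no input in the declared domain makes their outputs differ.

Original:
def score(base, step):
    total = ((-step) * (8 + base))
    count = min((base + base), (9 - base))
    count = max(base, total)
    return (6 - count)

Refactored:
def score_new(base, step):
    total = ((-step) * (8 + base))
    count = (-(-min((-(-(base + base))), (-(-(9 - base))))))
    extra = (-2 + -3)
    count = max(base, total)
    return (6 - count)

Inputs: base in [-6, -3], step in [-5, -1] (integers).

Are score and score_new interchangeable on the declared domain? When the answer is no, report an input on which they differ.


Reading the diff, among the changes: arithmetic usage differs; also local variable names differ; also constant usage differs; also statement counts differ.
As a probe, take base=-5, step=-4: score runs total becomes 12; next count becomes -10; next count becomes 12; next final value -6; score_new runs total becomes 12; next count becomes -10; next extra becomes -5; next count becomes 12; next final value -6; both end at -6.
Across all 20 domain points the two functions coincide.
verdict: equivalent


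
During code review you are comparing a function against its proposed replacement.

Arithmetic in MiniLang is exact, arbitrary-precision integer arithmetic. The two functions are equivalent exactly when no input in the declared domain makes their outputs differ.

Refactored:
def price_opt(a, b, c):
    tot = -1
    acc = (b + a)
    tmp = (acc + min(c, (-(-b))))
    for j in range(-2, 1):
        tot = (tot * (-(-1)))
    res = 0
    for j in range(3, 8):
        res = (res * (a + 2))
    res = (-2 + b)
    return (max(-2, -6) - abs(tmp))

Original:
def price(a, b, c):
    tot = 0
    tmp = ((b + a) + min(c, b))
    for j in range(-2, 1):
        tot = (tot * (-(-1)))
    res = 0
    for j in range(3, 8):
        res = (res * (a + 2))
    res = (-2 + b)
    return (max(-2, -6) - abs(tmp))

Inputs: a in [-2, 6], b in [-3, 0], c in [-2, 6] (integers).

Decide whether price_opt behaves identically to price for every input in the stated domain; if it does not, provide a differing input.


The one real change (`0` became `-1`) has no effect anywhere in the declared ranges; all 324 inputs agree.
verdict: equivalent


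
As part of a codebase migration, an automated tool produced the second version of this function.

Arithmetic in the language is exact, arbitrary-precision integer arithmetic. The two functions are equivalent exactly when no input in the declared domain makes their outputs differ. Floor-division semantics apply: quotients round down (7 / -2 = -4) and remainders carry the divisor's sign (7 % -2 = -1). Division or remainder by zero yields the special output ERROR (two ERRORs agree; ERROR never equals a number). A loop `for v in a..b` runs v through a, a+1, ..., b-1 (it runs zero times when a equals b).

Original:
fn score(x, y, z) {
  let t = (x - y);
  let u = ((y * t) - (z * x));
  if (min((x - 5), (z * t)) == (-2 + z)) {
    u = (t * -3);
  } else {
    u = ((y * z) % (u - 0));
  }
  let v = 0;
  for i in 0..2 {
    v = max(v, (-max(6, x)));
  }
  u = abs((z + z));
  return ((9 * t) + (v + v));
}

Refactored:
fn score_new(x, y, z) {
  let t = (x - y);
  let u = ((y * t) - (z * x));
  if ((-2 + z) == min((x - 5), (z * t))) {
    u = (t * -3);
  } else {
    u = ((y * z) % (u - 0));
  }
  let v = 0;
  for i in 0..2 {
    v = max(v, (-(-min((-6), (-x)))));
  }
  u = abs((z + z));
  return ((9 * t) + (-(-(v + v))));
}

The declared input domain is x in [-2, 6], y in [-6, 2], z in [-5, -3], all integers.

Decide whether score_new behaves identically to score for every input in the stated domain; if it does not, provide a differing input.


The two versions differ — the changes include min/max/abs usage differs.
Spot check at x=4, y=-6, z=-5 — score: t = 10; u = -40; (min((x - 5), (z * t)) == (-2 + z)) -> false; u = -10; v = 0; [i=0]; v = 0; [i=1]; v = 0; u = 10; return 90. score_new: t = 10; u = -40; ((-2 + z) == min((x - 5), (z * t))) -> false; u = -10; v = 0; [i=0]; v = 0; [i=1]; v = 0; u = 10; return 90. Both give 90.
Across all 243 domain points the two functions coincide.
verdict: equivalent


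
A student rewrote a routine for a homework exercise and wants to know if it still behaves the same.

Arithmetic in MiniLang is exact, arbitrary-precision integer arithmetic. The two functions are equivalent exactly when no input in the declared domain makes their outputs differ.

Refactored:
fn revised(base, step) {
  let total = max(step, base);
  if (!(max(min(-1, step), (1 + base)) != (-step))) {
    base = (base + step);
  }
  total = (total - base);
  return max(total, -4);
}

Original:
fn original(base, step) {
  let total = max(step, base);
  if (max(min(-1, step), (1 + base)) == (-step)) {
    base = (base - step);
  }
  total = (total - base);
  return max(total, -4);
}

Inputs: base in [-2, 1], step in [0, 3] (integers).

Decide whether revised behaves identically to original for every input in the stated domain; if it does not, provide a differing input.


Take base=-2, step=1.
original: total := 1 | (max(min(-1, step), (1 + base)) == (-step)): true | base := -3 | total := 4 | result 4
revised: total := 1 | (!(max(min(-1, step), (1 + base)) != (-step))): true | base := -1 | total := 2 | result 2
4 vs 2 — the two versions disagree here.
verdict: not equivalent; witness: base=-2, step=1


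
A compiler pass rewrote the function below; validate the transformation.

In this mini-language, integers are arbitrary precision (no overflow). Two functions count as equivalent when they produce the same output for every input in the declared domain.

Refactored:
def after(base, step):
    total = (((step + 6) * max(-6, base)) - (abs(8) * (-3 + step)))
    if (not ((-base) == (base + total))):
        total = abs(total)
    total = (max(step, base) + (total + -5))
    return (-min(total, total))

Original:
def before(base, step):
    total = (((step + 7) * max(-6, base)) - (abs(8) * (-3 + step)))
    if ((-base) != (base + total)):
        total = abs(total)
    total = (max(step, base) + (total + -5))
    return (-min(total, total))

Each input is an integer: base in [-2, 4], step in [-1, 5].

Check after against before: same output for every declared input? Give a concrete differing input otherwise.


Not equivalent: base=-2, step=-1 separates them (-14 vs -16).
before: total := 20 | ((-base) != (base + total)): true | total := 20 | total := 14 | result -14
after: total := 22 | (not ((-base) == (base + total))): true | total := 22 | total := 16 | result -16
verdict: not equivalent; witness: base=-2, step=-1


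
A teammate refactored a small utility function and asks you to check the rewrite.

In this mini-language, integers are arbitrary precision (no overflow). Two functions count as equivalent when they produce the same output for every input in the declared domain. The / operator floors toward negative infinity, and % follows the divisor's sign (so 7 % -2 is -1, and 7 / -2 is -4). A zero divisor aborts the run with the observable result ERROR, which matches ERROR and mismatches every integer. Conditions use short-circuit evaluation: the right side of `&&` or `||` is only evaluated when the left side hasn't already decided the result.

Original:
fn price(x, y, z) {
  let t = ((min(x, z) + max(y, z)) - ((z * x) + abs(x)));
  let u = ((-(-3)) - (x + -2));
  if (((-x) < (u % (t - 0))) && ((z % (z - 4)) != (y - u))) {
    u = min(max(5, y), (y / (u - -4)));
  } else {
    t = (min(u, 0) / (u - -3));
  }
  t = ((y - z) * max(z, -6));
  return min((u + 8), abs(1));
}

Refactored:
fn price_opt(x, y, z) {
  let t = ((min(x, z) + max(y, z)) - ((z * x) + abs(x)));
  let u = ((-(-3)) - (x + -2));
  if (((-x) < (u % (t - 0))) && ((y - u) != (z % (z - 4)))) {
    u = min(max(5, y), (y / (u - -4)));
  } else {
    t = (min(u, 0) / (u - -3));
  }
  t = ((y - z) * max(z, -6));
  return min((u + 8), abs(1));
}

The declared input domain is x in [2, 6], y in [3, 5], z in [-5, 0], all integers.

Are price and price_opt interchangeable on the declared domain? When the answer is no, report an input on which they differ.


Behavior is preserved: although same computation, different form, the outputs never diverge.
As a probe, take x=5, y=5, z=-3: price runs t = 12; u = 0; (((-x) < (u % (t - 0))) && ((z % (z - 4)) != (y - u))) -> true; u = 1; t = -24; return 1; price_opt runs t = 12; u = 0; (((-x) < (u % (t - 0))) && ((y - u) != (z % (z - 4)))) -> true; u = 1; t = -24; return 1; both end at 1.
An exhaustive pass over the 90 declared inputs shows identical outputs.
verdict: equivalent


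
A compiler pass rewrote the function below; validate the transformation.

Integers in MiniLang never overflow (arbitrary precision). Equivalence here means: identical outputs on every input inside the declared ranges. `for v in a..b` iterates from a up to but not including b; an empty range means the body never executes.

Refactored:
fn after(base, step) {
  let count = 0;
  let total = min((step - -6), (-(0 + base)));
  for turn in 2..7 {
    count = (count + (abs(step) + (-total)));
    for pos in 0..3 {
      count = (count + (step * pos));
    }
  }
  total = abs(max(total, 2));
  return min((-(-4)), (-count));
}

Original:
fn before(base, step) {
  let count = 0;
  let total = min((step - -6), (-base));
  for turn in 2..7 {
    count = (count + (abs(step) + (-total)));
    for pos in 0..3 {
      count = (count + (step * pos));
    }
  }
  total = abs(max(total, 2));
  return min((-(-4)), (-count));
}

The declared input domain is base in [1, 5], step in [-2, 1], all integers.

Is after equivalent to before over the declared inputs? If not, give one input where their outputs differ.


Side by side, the visible changes include: arithmetic usage differs, and constant usage differs.
Tracing base=2, step=-2: before: count becomes 0; next total becomes -2; next at turn=2:; next count becomes 4; next at pos=0:; next count becomes 4; next at pos=1:; next count becomes 2; next at pos=2:; next count becomes -2; next at turn=3:; next count becomes 2; next at pos=0:; next count becomes 2; next at pos=1:; next count becomes 0; next at pos=2:; next count becomes -4; next at turn=4:; next count becomes 0; next at pos=0:; next count becomes 0; next at pos=1:; next count becomes -2; next at pos=2:; next count becomes -6; next at turn=5:; next count becomes -2; next at pos=0:; next count becomes -2; next at pos=1:; next count becomes -4; next at pos=2:; next count becomes -8; next at turn=6:; next count becomes -4; next at pos=0:; next count becomes -4; next at pos=1:; next count becomes -6; next at pos=2:; next count becomes -10; next total becomes 2; next final value 4 | after: count becomes 0; next total becomes -2; next at turn=2:; next count becomes 4; next at pos=0:; next count becomes 4; next at pos=1:; next count becomes 2; next at pos=2:; next count becomes -2; next at turn=3:; next count becomes 2; next at pos=0:; next count becomes 2; next at pos=1:; next count becomes 0; next at pos=2:; next count becomes -4; next at turn=4:; next count becomes 0; next at pos=0:; next count becomes 0; next at pos=1:; next count becomes -2; next at pos=2:; next count becomes -6; next at turn=5:; next count becomes -2; next at pos=0:; next count becomes -2; next at pos=1:; next count becomes -4; next at pos=2:; next count becomes -8; next at turn=6:; next count becomes -4; next at pos=0:; next count becomes -4; next at pos=1:; next count becomes -6; next at pos=2:; next count becomes -10; next total becomes 2; next final value 4 — matching result 4.
An exhaustive pass over the 20 declared inputs shows identical outputs.
verdict: equivalent


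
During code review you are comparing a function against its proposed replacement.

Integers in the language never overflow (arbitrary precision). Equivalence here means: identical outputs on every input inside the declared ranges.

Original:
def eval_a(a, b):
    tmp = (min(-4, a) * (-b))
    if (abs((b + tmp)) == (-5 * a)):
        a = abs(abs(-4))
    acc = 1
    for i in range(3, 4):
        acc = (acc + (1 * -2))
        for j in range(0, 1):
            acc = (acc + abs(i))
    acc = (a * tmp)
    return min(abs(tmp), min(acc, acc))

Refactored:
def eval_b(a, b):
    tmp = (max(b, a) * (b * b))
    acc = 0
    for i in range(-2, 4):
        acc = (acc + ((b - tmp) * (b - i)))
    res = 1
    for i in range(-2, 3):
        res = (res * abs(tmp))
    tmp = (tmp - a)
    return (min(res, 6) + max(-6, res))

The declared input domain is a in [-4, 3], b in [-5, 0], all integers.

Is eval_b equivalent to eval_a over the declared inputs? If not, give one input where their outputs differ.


Evaluate both at a=-4, b=-5.
eval_a: tmp := -20 | (abs((b + tmp)) == (-5 * a)): false | acc := 1 | iter i=3: | acc := -1 | iter j=0: | acc := 2 | acc := 80 | result 20
eval_b: tmp := -100 | acc := 0 | iter i=-2: | acc := -285 | iter i=-1: | acc := -665 | iter i=0: | acc := -1140 | iter i=1: | acc := -1710 | iter i=2: | acc := -2375 | iter i=3: | acc := -3135 | res := 1 | iter i=-2: | res := 100 | iter i=-1: | res := 10000 | iter i=0: | res := 1000000 | iter i=1: | res := 100000000 | iter i=2: | res := 10000000000 | tmp := -96 | result 10000000006
20 vs 10000000006 — the two versions disagree here.
verdict: not equivalent; witness: a=-4, b=-5
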